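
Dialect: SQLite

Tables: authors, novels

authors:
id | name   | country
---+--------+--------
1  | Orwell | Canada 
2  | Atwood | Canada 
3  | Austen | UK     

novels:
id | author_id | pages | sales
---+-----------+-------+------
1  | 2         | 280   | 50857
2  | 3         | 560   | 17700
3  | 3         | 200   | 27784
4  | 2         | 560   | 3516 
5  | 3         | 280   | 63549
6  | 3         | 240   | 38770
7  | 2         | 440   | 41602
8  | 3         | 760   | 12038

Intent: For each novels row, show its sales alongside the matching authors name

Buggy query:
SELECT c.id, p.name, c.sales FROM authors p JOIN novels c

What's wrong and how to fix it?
Bug: JOIN with no ON clause produces a cartesian product; every novels row pairs with every authors row

Fix: Specify the join condition linking the foreign key to the parent id

Corrected query:
SELECT c.id, p.name, c.sales FROM authors p JOIN novels c ON c.author_id = p.id

Result:
id | name   | sales
---+--------+------
1  | Atwood | 50857
2  | Austen | 17700
3  | Austen | 27784
4  | Atwood | 3516 
5  | Austen | 63549
6  | Austen | 38770
7  | Atwood | 41602
8  | Austen | 12038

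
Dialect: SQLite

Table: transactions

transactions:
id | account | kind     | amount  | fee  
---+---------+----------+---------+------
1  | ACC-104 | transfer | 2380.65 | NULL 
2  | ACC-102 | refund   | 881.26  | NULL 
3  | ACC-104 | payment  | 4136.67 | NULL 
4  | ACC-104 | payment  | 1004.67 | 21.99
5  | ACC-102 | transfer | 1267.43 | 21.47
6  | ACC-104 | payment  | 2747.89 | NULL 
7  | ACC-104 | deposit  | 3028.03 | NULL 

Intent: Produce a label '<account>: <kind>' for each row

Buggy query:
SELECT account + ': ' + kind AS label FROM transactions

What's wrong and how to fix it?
Bug: SQLite uses || for string concatenation; + coerces text to numbers (yielding 0)

Fix: Use the || operator for string concatenation

Corrected query:
SELECT account || ': ' || kind AS label FROM transactions

Result:
label            
-----------------
ACC-104: transfer
ACC-102: refund  
ACC-104: payment 
ACC-104: payment 
ACC-102: transfer
ACC-104: payment 
ACC-104: deposit 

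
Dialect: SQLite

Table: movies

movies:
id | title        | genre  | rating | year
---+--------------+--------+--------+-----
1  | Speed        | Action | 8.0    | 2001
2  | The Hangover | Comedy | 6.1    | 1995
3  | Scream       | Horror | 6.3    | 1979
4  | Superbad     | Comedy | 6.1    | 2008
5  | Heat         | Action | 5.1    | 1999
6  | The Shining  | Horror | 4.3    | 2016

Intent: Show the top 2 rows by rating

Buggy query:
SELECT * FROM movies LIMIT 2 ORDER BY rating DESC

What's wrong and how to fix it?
Bug: ORDER BY cannot follow LIMIT; LIMIT is the final clause

Fix: Swap the clauses: ORDER BY first, then LIMIT

Corrected query:
SELECT * FROM movies ORDER BY rating DESC LIMIT 2

Result:
id | title  | genre  | rating | year
---+--------+--------+--------+-----
1  | Speed  | Action | 8      | 2001
3  | Scream | Horror | 6.3    | 1979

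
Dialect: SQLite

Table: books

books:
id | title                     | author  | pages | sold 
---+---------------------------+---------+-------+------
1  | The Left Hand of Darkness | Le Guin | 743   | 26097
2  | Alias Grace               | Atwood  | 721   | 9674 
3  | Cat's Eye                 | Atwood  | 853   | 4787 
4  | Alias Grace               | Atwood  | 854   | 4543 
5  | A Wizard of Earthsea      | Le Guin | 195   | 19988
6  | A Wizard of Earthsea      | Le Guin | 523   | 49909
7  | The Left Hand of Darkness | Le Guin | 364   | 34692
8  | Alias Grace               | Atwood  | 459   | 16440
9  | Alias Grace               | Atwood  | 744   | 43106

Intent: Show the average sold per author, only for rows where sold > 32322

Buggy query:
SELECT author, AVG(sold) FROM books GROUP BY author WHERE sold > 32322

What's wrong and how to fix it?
Bug: Row-level WHERE must come before GROUP BY in the clause order

Fix: Place WHERE between FROM and GROUP BY

Corrected query:
SELECT author, AVG(sold) FROM books WHERE sold > 32322 GROUP BY author

Result:
author  | AVG(sold)
--------+----------
Atwood  | 43106    
Le Guin | 42300.5  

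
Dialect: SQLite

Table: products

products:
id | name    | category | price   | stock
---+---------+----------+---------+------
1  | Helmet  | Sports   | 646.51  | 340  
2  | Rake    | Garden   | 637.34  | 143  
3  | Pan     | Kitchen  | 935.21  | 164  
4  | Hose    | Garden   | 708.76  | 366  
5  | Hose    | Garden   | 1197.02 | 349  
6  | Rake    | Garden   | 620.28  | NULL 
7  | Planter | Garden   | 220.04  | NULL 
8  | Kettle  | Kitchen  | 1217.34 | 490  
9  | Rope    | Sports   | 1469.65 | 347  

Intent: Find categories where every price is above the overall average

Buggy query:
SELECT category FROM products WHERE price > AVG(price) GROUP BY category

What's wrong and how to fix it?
Bug: WHERE evaluates per row before aggregation, so AVG() is unavailable

Fix: Use a subquery for AVG and a HAVING MIN(...) filter so the condition holds for every row in the group

Corrected query:
SELECT category FROM products GROUP BY category HAVING MIN(price) > (SELECT AVG(price) FROM products)

Result:
category
--------
Kitchen 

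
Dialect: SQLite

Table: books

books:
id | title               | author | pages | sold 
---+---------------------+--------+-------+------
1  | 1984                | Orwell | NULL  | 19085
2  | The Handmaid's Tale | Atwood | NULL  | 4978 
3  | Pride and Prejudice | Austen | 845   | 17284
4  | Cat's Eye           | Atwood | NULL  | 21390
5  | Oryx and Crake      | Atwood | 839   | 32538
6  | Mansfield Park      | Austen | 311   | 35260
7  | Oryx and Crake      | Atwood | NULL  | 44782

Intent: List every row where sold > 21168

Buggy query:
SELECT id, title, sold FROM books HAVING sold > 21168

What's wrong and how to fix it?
Bug: HAVING filters the output of aggregation, but this query has no GROUP BY and no aggregate functions, so SQLite rejects it (HAVING clause on a non-aggregate query); the condition here is per row

Fix: Use WHERE for row-level filtering

Corrected query:
SELECT id, title, sold FROM books WHERE sold > 21168

Result:
id | title          | sold 
---+----------------+------
4  | Cat's Eye      | 21390
5  | Oryx and Crake | 32538
6  | Mansfield Park | 35260
7  | Oryx and Crake | 44782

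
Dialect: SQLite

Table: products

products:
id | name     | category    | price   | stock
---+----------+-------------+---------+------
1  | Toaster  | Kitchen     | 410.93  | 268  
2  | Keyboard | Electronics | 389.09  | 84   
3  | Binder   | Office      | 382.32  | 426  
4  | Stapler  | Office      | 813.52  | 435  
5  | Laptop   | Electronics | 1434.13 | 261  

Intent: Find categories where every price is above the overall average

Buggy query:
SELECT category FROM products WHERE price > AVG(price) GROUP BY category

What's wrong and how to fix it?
Bug: WHERE evaluates per row before aggregation, so AVG() is unavailable

Fix: Compute the overall average in a scalar subquery and compare each group's MIN against it in HAVING

Corrected query:
SELECT category FROM products GROUP BY category HAVING MIN(price) > (SELECT AVG(price) FROM products)

Result:
(no rows)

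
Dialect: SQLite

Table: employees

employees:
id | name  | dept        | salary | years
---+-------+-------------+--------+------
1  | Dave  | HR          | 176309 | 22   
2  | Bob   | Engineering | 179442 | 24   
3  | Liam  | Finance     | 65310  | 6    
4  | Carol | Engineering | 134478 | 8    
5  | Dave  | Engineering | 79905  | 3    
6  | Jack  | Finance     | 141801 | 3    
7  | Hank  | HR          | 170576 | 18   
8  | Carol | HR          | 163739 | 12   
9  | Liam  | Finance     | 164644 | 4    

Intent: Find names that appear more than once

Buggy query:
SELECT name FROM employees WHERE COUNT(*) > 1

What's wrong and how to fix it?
Bug: COUNT(*) is an aggregate and cannot be used in WHERE

Fix: Group first, then use HAVING for the count condition

Corrected query:
SELECT name FROM employees GROUP BY name HAVING COUNT(*) > 1

Result:
name 
-----
Carol
Dave 
Liam 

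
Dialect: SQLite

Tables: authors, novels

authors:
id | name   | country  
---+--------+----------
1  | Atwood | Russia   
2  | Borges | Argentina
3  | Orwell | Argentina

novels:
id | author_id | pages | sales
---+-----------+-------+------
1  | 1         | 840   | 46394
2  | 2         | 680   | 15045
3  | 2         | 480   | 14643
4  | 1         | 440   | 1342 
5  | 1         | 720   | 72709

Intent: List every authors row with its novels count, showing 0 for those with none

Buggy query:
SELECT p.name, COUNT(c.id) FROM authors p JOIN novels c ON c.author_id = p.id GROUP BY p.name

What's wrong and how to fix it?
Bug: INNER JOIN drops authors rows that have no matching novels rows

Fix: Switch to LEFT JOIN to retain unmatched parent rows

Corrected query:
SELECT p.name, COUNT(c.id) FROM authors p LEFT JOIN novels c ON c.author_id = p.id GROUP BY p.name

Result:
name   | COUNT(c.id)
-------+------------
Atwood | 3          
Borges | 2          
Orwell | 0          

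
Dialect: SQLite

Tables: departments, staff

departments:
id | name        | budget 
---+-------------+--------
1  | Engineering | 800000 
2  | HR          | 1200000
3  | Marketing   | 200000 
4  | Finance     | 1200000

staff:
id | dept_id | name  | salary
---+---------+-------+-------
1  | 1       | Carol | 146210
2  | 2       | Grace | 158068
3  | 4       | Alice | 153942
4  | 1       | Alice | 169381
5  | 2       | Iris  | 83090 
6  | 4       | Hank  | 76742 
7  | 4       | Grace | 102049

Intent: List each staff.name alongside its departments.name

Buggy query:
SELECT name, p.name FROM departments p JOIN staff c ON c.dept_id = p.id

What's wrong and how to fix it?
Bug: 'name' exists in both joined tables, so the database can't tell which one is meant

Fix: Prefix ambiguous columns with the table alias

Corrected query:
SELECT c.name, p.name FROM departments p JOIN staff c ON c.dept_id = p.id

Result:
name  | name       
------+------------
Carol | Engineering
Grace | HR         
Alice | Finance    
Alice | Engineering
Iris  | HR         
Hank  | Finance    
Grace | Finance    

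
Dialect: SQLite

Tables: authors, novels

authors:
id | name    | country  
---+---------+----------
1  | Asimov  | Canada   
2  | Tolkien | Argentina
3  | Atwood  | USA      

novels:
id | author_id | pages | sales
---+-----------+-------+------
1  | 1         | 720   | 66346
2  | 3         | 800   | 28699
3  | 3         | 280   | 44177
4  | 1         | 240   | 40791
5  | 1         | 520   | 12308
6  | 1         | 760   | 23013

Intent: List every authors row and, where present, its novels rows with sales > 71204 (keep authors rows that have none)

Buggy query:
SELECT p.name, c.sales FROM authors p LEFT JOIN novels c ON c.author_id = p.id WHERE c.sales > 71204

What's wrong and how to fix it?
Bug: Filtering c.sales in WHERE discards the NULL rows produced by LEFT JOIN, turning it into an inner join

Fix: Move the right-table condition into the ON clause so unmatched parents are kept

Corrected query:
SELECT p.name, c.sales FROM authors p LEFT JOIN novels c ON c.author_id = p.id AND c.sales > 71204

Result:
name    | sales
--------+------
Asimov  | NULL 
Tolkien | NULL 
Atwood  | NULL 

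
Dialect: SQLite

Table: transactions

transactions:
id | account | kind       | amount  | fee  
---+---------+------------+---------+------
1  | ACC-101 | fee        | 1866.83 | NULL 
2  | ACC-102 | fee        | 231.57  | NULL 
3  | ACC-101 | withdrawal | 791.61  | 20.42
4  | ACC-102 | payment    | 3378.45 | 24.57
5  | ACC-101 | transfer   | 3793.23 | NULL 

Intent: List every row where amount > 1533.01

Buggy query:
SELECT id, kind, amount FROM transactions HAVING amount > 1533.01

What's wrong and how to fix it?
Bug: HAVING filters the output of aggregation, but this query has no GROUP BY and no aggregate functions, so SQLite rejects it (HAVING clause on a non-aggregate query); the condition here is per row

Fix: Replace HAVING with WHERE since the condition applies to individual rows

Corrected query:
SELECT id, kind, amount FROM transactions WHERE amount > 1533.01

Result:
id | kind     | amount 
---+----------+--------
1  | fee      | 1866.83
4  | payment  | 3378.45
5  | transfer | 3793.23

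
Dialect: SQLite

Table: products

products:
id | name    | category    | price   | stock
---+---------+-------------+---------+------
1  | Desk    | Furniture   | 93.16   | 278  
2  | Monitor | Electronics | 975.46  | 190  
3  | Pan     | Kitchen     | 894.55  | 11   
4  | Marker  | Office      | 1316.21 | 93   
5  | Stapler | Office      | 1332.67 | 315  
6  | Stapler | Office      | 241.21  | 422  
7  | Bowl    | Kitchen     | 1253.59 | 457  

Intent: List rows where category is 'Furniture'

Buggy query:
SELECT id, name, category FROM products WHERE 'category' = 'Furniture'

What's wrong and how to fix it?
Bug: 'category' in single quotes is a string literal, not the column; the comparison is literal-vs-literal and never true

Fix: Remove the quotes around the column name (or use double quotes for an identifier)

Corrected query:
SELECT id, name, category FROM products WHERE category = 'Furniture'

Result:
id | name | category 
---+------+----------
1  | Desk | Furniture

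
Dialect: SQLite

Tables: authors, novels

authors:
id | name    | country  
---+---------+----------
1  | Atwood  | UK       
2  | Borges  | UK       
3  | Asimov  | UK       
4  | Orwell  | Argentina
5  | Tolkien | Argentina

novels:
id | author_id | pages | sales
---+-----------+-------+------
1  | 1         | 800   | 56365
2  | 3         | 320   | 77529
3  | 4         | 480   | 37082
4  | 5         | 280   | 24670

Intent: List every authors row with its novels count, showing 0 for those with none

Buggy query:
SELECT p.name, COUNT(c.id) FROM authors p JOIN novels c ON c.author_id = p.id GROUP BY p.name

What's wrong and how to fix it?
Bug: An inner join excludes parents with zero children

Fix: Switch to LEFT JOIN to retain unmatched parent rows

Corrected query:
SELECT p.name, COUNT(c.id) FROM authors p LEFT JOIN novels c ON c.author_id = p.id GROUP BY p.name

Result:
name    | COUNT(c.id)
--------+------------
Asimov  | 1          
Atwood  | 1          
Borges  | 0          
Orwell  | 1          
Tolkien | 1          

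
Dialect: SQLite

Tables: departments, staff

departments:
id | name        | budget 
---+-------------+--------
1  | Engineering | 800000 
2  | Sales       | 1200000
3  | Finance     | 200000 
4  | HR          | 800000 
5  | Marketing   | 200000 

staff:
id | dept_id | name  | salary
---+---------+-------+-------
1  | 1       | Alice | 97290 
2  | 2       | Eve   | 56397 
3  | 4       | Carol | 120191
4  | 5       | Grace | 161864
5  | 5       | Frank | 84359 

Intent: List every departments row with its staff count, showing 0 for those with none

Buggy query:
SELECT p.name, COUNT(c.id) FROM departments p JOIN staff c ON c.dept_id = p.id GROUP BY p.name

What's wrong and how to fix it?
Bug: INNER JOIN drops departments rows that have no matching staff rows

Fix: Switch to LEFT JOIN to retain unmatched parent rows

Corrected query:
SELECT p.name, COUNT(c.id) FROM departments p LEFT JOIN staff c ON c.dept_id = p.id GROUP BY p.name

Result:
name        | COUNT(c.id)
------------+------------
Engineering | 1          
Finance     | 0          
HR          | 1          
Marketing   | 2          
Sales       | 1          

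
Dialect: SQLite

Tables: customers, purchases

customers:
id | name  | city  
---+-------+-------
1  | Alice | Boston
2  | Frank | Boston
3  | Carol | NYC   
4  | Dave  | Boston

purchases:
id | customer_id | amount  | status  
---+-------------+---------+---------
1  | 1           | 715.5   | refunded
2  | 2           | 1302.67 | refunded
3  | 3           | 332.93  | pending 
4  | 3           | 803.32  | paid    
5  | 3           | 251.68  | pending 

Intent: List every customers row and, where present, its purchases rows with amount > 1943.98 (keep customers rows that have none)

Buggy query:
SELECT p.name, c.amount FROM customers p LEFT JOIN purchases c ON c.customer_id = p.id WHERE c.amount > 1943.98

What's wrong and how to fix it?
Bug: Filtering c.amount in WHERE discards the NULL rows produced by LEFT JOIN, turning it into an inner join

Fix: Move the right-table condition into the ON clause so unmatched parents are kept

Corrected query:
SELECT p.name, c.amount FROM customers p LEFT JOIN purchases c ON c.customer_id = p.id AND c.amount > 1943.98

Result:
name  | amount
------+-------
Alice | NULL  
Frank | NULL  
Carol | NULL  
Dave  | NULL  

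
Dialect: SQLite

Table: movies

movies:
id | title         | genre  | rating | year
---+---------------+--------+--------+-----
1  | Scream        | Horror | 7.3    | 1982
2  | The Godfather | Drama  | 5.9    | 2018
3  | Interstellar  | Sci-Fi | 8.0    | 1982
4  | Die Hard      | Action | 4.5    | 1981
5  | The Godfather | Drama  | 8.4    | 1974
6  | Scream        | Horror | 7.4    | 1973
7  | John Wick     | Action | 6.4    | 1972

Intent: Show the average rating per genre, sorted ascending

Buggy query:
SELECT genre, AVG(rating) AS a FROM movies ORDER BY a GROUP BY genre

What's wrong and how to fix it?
Bug: GROUP BY must precede ORDER BY

Fix: Reorder: SELECT … FROM … GROUP BY … ORDER BY …

Corrected query:
SELECT genre, AVG(rating) AS a FROM movies GROUP BY genre ORDER BY a

Result:
genre  | a   
-------+-----
Action | 5.45
Drama  | 7.15
Horror | 7.35
Sci-Fi | 8   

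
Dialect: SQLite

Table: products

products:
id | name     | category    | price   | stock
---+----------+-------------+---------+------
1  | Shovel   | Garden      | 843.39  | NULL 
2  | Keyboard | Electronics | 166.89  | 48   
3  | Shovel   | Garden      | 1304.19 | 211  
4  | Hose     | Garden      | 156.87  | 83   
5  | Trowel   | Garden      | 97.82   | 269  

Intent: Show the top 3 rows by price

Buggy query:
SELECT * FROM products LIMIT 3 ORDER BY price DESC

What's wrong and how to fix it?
Bug: ORDER BY cannot follow LIMIT; LIMIT is the final clause

Fix: Sort with ORDER BY, then apply LIMIT

Corrected query:
SELECT * FROM products ORDER BY price DESC LIMIT 3

Result:
id | name     | category    | price   | stock
---+----------+-------------+---------+------
3  | Shovel   | Garden      | 1304.19 | 211  
1  | Shovel   | Garden      | 843.39  | NULL 
2  | Keyboard | Electronics | 166.89  | 48   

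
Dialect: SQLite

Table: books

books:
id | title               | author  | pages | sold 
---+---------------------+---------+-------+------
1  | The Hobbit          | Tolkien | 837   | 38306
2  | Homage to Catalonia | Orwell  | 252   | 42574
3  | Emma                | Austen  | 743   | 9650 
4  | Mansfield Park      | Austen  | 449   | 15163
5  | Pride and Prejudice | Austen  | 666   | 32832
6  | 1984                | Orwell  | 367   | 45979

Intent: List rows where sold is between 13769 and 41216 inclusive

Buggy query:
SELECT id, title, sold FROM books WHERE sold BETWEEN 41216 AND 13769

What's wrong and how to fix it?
Bug: The bounds are reversed; BETWEEN a AND b requires a <= b to match anything

Fix: Swap the bounds so the smaller value comes first

Corrected query:
SELECT id, title, sold FROM books WHERE sold BETWEEN 13769 AND 41216

Result:
id | title               | sold 
---+---------------------+------
1  | The Hobbit          | 38306
4  | Mansfield Park      | 15163
5  | Pride and Prejudice | 32832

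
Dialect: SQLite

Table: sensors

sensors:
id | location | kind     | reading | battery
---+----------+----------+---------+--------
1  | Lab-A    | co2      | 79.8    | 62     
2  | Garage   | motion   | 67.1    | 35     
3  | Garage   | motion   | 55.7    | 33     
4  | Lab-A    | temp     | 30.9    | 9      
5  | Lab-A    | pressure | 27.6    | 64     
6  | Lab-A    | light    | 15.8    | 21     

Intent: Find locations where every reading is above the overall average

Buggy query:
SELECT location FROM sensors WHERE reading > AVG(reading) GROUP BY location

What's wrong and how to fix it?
Bug: WHERE evaluates per row before aggregation, so AVG() is unavailable

Fix: Use a subquery for AVG and a HAVING MIN(...) filter so the condition holds for every row in the group

Corrected query:
SELECT location FROM sensors GROUP BY location HAVING MIN(reading) > (SELECT AVG(reading) FROM sensors)

Result:
location
--------
Garage  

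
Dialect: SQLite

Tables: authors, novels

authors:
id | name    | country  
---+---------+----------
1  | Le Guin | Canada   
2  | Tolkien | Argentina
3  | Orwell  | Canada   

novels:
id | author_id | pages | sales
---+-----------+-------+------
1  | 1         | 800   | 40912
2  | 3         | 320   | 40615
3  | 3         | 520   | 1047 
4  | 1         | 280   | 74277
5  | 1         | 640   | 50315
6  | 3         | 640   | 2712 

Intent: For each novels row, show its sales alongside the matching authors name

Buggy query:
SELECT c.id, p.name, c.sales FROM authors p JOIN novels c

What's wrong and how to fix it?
Bug: Missing join condition: each novels row is matched to all authors rows instead of just its own

Fix: Add ON c.author_id = p.id to the JOIN

Corrected query:
SELECT c.id, p.name, c.sales FROM authors p JOIN novels c ON c.author_id = p.id

Result:
id | name    | sales
---+---------+------
1  | Le Guin | 40912
2  | Orwell  | 40615
3  | Orwell  | 1047 
4  | Le Guin | 74277
5  | Le Guin | 50315
6  | Orwell  | 2712 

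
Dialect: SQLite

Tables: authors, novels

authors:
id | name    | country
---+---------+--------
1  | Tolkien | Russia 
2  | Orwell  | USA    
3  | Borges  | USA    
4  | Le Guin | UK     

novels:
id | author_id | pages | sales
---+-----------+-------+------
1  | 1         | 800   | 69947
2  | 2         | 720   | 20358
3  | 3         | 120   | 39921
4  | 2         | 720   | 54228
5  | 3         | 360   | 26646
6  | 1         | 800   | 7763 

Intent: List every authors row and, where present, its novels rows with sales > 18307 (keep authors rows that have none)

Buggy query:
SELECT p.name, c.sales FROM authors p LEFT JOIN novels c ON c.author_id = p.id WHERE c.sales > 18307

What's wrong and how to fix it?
Bug: Filtering c.sales in WHERE discards the NULL rows produced by LEFT JOIN, turning it into an inner join

Fix: Move the right-table condition into the ON clause so unmatched parents are kept

Corrected query:
SELECT p.name, c.sales FROM authors p LEFT JOIN novels c ON c.author_id = p.id AND c.sales > 18307

Result:
name    | sales
--------+------
Tolkien | 69947
Orwell  | 20358
Orwell  | 54228
Borges  | 26646
Borges  | 39921
Le Guin | NULL 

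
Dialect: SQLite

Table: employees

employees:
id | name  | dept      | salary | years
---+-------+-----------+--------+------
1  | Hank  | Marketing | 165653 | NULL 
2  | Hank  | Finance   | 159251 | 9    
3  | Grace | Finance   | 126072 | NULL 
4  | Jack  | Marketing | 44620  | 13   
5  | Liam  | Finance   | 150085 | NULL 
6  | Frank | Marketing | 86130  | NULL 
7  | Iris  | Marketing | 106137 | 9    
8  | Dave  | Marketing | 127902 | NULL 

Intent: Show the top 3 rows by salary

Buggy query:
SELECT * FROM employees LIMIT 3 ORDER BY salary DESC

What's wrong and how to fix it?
Bug: ORDER BY cannot follow LIMIT; LIMIT is the final clause

Fix: Sort with ORDER BY, then apply LIMIT

Corrected query:
SELECT * FROM employees ORDER BY salary DESC LIMIT 3

Result:
id | name | dept      | salary | years
---+------+-----------+--------+------
1  | Hank | Marketing | 165653 | NULL 
2  | Hank | Finance   | 159251 | 9    
5  | Liam | Finance   | 150085 | NULL 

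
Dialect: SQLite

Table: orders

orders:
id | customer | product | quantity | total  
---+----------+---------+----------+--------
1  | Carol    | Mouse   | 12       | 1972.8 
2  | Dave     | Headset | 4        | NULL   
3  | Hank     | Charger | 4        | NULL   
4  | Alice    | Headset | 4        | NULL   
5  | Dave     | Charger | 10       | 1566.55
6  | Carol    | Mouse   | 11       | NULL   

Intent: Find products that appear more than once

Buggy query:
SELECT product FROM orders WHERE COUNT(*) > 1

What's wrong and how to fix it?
Bug: COUNT(*) is an aggregate and cannot be used in WHERE

Fix: GROUP BY product, then filter groups with HAVING COUNT(*) > 1

Corrected query:
SELECT product FROM orders GROUP BY product HAVING COUNT(*) > 1

Result:
product
-------
Charger
Headset
Mouse  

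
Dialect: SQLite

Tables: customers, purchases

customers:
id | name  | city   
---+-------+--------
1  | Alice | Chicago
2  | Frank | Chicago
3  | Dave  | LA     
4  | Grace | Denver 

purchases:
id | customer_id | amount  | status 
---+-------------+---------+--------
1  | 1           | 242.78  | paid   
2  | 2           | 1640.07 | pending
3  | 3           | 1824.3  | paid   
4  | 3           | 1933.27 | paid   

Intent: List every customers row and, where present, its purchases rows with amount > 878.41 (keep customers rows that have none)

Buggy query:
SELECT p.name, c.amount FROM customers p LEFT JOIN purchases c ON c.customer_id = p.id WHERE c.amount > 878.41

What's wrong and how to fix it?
Bug: A WHERE condition on the right-hand table after LEFT JOIN drops unmatched parents

Fix: Move the right-table condition into the ON clause so unmatched parents are kept

Corrected query:
SELECT p.name, c.amount FROM customers p LEFT JOIN purchases c ON c.customer_id = p.id AND c.amount > 878.41

Result:
name  | amount 
------+--------
Alice | NULL   
Frank | 1640.07
Dave  | 1824.3 
Dave  | 1933.27
Grace | NULL   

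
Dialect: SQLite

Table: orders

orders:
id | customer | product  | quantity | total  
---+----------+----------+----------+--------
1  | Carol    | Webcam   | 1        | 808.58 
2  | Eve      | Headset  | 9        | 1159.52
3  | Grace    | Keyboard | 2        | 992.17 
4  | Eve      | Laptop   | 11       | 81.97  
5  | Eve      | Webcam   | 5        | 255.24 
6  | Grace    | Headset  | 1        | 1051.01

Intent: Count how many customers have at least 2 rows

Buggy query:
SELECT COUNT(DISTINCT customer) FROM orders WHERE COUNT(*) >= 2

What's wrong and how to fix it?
Bug: COUNT(*) cannot appear in WHERE; the per-group count doesn't exist yet

Fix: Use a subquery that GROUPs and filters with HAVING, then count its rows

Corrected query:
SELECT COUNT(*) FROM (SELECT customer FROM orders GROUP BY customer HAVING COUNT(*) >= 2)

Result:
COUNT(*)
--------
2       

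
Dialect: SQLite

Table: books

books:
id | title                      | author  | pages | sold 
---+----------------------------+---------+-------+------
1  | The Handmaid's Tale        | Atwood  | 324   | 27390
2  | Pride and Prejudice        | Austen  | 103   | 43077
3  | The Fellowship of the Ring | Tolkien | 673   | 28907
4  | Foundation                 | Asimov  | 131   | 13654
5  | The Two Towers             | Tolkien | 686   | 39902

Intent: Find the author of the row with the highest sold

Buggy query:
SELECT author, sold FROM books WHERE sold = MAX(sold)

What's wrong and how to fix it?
Bug: WHERE is evaluated per row; an aggregate over the whole table isn't defined there

Fix: Use a subquery: WHERE sold = (SELECT MAX(sold) FROM books)

Corrected query:
SELECT author, sold FROM books WHERE sold = (SELECT MAX(sold) FROM books)

Result:
author | sold 
-------+------
Austen | 43077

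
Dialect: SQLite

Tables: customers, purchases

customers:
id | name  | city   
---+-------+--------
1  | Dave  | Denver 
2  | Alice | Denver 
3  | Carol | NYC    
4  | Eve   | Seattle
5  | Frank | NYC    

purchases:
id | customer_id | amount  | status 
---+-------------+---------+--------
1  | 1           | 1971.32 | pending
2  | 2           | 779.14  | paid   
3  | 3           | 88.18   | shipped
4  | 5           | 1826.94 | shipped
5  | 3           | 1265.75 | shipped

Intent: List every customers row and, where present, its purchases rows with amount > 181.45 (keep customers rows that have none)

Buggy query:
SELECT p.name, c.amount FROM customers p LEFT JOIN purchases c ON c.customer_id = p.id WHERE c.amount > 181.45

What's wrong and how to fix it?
Bug: Filtering c.amount in WHERE discards the NULL rows produced by LEFT JOIN, turning it into an inner join

Fix: Put 'c.amount > 181.45' in the JOIN's ON clause instead of WHERE

Corrected query:
SELECT p.name, c.amount FROM customers p LEFT JOIN purchases c ON c.customer_id = p.id AND c.amount > 181.45

Result:
name  | amount 
------+--------
Dave  | 1971.32
Alice | 779.14 
Carol | 1265.75
Eve   | NULL   
Frank | 1826.94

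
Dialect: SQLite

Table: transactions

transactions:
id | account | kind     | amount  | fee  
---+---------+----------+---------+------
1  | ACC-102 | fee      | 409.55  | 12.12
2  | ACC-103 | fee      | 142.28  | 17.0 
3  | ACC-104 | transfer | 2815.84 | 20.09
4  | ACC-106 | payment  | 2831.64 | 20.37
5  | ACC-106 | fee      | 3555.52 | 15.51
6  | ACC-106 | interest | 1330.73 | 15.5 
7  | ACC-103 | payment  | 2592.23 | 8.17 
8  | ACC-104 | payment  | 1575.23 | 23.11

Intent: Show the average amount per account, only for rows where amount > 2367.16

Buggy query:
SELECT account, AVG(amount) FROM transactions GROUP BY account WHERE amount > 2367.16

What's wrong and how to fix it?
Bug: WHERE cannot follow GROUP BY

Fix: Place WHERE between FROM and GROUP BY

Corrected query:
SELECT account, AVG(amount) FROM transactions WHERE amount > 2367.16 GROUP BY account

Result:
account | AVG(amount)
--------+------------
ACC-103 | 2592.23    
ACC-104 | 2815.84    
ACC-106 | 3193.58    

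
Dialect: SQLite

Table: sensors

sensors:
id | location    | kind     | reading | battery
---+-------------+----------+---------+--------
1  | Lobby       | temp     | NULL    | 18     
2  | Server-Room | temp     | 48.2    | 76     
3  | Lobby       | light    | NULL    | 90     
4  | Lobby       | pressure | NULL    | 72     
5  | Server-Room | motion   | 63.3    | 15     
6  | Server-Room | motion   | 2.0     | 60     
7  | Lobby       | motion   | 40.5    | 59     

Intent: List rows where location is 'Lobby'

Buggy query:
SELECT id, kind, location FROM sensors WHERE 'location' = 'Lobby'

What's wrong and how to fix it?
Bug: 'location' in single quotes is a string literal, not the column; the comparison is literal-vs-literal and never true

Fix: Reference the column as location without single quotes

Corrected query:
SELECT id, kind, location FROM sensors WHERE location = 'Lobby'

Result:
id | kind     | location
---+----------+---------
1  | temp     | Lobby   
3  | light    | Lobby   
4  | pressure | Lobby   
7  | motion   | Lobby   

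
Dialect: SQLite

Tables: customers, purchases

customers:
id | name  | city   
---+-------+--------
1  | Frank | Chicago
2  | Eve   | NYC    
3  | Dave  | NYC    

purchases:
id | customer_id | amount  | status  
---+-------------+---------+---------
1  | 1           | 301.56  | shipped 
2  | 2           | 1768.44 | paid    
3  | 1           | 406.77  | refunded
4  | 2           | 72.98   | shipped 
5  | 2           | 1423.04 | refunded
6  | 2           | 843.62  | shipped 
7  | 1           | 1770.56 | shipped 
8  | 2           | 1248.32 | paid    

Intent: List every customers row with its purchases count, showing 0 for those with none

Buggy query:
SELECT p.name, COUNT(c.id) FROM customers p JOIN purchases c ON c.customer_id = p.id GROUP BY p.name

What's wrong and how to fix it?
Bug: INNER JOIN drops customers rows that have no matching purchases rows

Fix: Use LEFT JOIN so parents without children still appear (COUNT(c.id) gives 0)

Corrected query:
SELECT p.name, COUNT(c.id) FROM customers p LEFT JOIN purchases c ON c.customer_id = p.id GROUP BY p.name

Result:
name  | COUNT(c.id)
------+------------
Dave  | 0          
Eve   | 5          
Frank | 3          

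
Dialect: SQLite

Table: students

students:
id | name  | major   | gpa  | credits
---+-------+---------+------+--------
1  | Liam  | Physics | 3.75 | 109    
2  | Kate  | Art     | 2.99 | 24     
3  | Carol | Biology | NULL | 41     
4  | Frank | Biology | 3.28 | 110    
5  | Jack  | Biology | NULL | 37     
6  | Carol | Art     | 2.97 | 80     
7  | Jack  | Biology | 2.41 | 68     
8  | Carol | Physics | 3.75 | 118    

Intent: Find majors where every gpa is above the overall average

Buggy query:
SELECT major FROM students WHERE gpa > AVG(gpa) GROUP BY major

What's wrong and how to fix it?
Bug: WHERE evaluates per row before aggregation, so AVG() is unavailable

Fix: Use a subquery for AVG and a HAVING MIN(...) filter so the condition holds for every row in the group

Corrected query:
SELECT major FROM students GROUP BY major HAVING MIN(gpa) > (SELECT AVG(gpa) FROM students)

Result:
major  
-------
Physics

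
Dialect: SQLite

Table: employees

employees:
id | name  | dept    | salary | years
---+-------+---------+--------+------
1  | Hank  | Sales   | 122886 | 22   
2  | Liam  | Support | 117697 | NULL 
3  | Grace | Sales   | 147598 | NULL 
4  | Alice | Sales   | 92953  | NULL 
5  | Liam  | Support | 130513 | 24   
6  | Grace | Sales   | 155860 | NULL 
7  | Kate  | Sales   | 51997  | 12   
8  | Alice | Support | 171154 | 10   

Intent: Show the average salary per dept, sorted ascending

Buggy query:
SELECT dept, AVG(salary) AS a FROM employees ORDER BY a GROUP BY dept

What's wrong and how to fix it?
Bug: GROUP BY must precede ORDER BY

Fix: Move ORDER BY to the end, after GROUP BY

Corrected query:
SELECT dept, AVG(salary) AS a FROM employees GROUP BY dept ORDER BY a

Result:
dept    | a       
--------+---------
Sales   | 114258.8
Support | 139788  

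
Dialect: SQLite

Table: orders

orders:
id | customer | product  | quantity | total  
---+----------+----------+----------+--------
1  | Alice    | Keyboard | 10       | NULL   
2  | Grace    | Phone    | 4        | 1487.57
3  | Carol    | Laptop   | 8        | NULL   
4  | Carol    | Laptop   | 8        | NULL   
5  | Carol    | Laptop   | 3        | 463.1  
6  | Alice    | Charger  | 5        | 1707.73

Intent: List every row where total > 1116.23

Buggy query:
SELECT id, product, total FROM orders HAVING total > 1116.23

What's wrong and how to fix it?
Bug: This is a non-aggregate query (no GROUP BY, no aggregates), so in SQLite the HAVING clause is invalid here; a row-level condition belongs in WHERE

Fix: Use WHERE for row-level filtering

Corrected query:
SELECT id, product, total FROM orders WHERE total > 1116.23

Result:
id | product | total  
---+---------+--------
2  | Phone   | 1487.57
6  | Charger | 1707.73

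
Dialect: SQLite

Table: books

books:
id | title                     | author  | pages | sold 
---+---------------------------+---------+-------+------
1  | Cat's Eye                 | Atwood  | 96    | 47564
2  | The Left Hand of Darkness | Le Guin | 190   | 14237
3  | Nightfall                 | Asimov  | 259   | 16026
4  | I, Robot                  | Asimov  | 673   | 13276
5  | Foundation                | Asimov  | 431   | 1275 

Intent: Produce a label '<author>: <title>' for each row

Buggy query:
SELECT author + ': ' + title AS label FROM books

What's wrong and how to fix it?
Bug: '+' is numeric addition; on text columns SQLite converts them to 0 instead of concatenating

Fix: Use the || operator for string concatenation

Corrected query:
SELECT author || ': ' || title AS label FROM books

Result:
label                             
----------------------------------
Atwood: Cat's Eye                 
Le Guin: The Left Hand of Darkness
Asimov: Nightfall                 
Asimov: I, Robot                  
Asimov: Foundation                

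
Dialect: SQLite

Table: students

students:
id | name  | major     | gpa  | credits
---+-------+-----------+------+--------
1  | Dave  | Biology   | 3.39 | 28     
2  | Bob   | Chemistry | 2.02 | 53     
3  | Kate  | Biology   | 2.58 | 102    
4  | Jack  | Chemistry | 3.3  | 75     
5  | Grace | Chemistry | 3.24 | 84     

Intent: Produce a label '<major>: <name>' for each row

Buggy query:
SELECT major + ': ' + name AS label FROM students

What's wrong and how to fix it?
Bug: '+' is numeric addition; on text columns SQLite converts them to 0 instead of concatenating

Fix: Replace + with || to concatenate text

Corrected query:
SELECT major || ': ' || name AS label FROM students

Result:
label           
----------------
Biology: Dave   
Chemistry: Bob  
Biology: Kate   
Chemistry: Jack 
Chemistry: Grace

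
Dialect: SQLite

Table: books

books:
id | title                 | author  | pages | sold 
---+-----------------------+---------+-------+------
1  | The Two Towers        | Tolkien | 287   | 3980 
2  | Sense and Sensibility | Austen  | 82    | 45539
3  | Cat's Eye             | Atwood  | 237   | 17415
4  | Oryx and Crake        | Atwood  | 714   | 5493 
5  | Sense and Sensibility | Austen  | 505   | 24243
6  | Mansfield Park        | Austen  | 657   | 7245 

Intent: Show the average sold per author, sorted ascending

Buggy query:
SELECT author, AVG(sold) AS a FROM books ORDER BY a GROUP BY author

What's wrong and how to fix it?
Bug: ORDER BY appears before GROUP BY; SQL clause order requires GROUP BY first

Fix: Move ORDER BY to the end, after GROUP BY

Corrected query:
SELECT author, AVG(sold) AS a FROM books GROUP BY author ORDER BY a

Result:
author  | a           
--------+-------------
Tolkien | 3980        
Atwood  | 11454       
Austen  | 25675.666667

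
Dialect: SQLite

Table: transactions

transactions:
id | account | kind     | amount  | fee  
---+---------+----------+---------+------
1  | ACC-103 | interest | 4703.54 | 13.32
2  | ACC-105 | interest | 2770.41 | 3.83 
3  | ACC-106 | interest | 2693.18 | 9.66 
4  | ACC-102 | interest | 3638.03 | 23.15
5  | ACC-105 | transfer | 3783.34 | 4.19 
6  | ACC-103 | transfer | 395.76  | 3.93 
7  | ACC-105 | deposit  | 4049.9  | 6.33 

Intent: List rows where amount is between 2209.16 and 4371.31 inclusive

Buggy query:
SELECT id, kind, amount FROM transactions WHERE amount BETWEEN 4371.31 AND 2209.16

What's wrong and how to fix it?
Bug: BETWEEN expects the lower bound first; with 4371.31 AND 2209.16 the range is empty

Fix: Swap the bounds so the smaller value comes first

Corrected query:
SELECT id, kind, amount FROM transactions WHERE amount BETWEEN 2209.16 AND 4371.31

Result:
id | kind     | amount 
---+----------+--------
2  | interest | 2770.41
3  | interest | 2693.18
4  | interest | 3638.03
5  | transfer | 3783.34
7  | deposit  | 4049.9 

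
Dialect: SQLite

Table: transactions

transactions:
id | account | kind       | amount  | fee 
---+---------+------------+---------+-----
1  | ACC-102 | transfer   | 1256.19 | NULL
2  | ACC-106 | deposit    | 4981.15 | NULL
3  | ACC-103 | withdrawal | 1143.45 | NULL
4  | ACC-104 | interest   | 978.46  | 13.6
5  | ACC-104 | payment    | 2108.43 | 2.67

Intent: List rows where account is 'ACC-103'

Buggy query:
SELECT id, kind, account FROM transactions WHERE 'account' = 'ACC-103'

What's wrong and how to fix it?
Bug: 'account' in single quotes is a string literal, not the column; the comparison is literal-vs-literal and never true

Fix: Reference the column as account without single quotes

Corrected query:
SELECT id, kind, account FROM transactions WHERE account = 'ACC-103'

Result:
id | kind       | account
---+------------+--------
3  | withdrawal | ACC-103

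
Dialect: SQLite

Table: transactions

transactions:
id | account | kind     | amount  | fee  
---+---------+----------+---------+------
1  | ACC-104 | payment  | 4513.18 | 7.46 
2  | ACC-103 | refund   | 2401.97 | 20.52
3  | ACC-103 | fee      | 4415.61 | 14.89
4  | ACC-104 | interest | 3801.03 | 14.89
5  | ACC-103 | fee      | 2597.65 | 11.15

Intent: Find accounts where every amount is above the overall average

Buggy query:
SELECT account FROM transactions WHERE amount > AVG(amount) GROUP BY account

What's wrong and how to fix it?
Bug: AVG() is an aggregate; it can't sit directly in WHERE

Fix: Compute the overall average in a scalar subquery and compare each group's MIN against it in HAVING

Corrected query:
SELECT account FROM transactions GROUP BY account HAVING MIN(amount) > (SELECT AVG(amount) FROM transactions)

Result:
account
-------
ACC-104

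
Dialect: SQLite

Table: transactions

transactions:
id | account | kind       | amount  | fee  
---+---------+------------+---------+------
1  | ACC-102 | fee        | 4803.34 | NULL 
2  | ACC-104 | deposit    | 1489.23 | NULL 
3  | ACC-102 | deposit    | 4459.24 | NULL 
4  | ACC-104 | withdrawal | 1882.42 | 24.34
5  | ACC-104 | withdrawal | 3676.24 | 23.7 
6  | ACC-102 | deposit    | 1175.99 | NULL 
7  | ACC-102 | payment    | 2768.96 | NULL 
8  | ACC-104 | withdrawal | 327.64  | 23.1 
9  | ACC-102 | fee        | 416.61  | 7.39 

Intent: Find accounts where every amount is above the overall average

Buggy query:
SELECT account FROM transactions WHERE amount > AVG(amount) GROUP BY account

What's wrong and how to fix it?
Bug: WHERE evaluates per row before aggregation, so AVG() is unavailable

Fix: Compute the overall average in a scalar subquery and compare each group's MIN against it in HAVING

Corrected query:
SELECT account FROM transactions GROUP BY account HAVING MIN(amount) > (SELECT AVG(amount) FROM transactions)

Result:
(no rows)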